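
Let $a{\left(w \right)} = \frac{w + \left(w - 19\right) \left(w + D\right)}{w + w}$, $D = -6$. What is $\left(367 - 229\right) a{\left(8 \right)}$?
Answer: $- \frac{483}{4} \approx -120.75$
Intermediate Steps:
$a{\left(w \right)} = \frac{w + \left(-19 + w\right) \left(-6 + w\right)}{2 w}$ ($a{\left(w \right)} = \frac{w + \left(w - 19\right) \left(w - 6\right)}{w + w} = \frac{w + \left(-19 + w\right) \left(-6 + w\right)}{2 w}$)
$\left(367 - 229\right) a{\left(8 \right)} = \left(367 - 229\right) \left(-12 + \frac{1}{2} \cdot 8 + \frac{57}{8}\right) = 138 \left(-12 + 4 + 57 \cdot \frac{1}{8}\right) = 138 \left(-12 + 4 + \frac{57}{8}\right) = 138 \left(- \frac{7}{8}\right) = - \frac{483}{4}$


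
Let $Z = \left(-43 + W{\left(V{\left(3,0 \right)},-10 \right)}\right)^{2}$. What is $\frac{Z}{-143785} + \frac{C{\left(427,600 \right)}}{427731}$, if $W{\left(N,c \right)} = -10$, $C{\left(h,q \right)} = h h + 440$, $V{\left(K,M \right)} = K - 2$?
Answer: $\frac{8359314762}{20500433945} \approx 0.40776$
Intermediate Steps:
$V{\left(K,M \right)} = -2 + K$ ($V{\left(K,M \right)} = K - 2 = -2 + K$)
$C{\left(h,q \right)} = 440 + h^{2}$ ($C{\left(h,q \right)} = h^{2} + 440 = 440 + h^{2}$)
$Z = 2809$ ($Z = \left(-43 - 10\right)^{2} = \left(-53\right)^{2} = 2809$)
$\frac{Z}{-143785} + \frac{C{\left(427,600 \right)}}{427731} = \frac{2809}{-143785} + \frac{440 + 427^{2}}{427731} = 2809 \left(- \frac{1}{143785}\right) + \left(440 + 182329\right) \frac{1}{427731} = - \frac{2809}{143785} + 182769 \cdot \frac{1}{427731} = - \frac{2809}{143785} + \frac{60923}{142577} = \frac{8359314762}{20500433945}$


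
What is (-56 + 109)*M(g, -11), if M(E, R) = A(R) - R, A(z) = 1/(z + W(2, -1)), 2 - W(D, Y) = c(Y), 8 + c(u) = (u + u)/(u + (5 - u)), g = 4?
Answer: 1484/3 ≈ 494.67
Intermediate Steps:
c(u) = -8 + 2*u/5 (c(u) = -8 + (u + u)/(u + (5 - u)) = -8 + (2*u)/5 = -8 + (2*u)*(1/5) = -8 + 2*u/5)
W(D, Y) = 10 - 2*Y/5 (W(D, Y) = 2 - (-8 + 2*Y/5) = 2 + (8 - 2*Y/5) = 10 - 2*Y/5)
A(z) = 1/(52/5 + z) (A(z) = 1/(z + (10 - 2/5*(-1))) = 1/(z + (10 + 2/5)) = 1/(z + 52/5) = 1/(52/5 + z))
M(E, R) = -R + 5/(52 + 5*R) (M(E, R) = 5/(52 + 5*R) - R = -R + 5/(52 + 5*R))
(-56 + 109)*M(g, -11) = (-56 + 109)*(1/(52/5 - 11) - 1*(-11)) = 53*(1/(-3/5) + 11) = 53*(-5/3 + 11) = 53*(28/3) = 1484/3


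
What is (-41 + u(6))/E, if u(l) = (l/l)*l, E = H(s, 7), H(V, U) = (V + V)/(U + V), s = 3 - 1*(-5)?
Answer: -525/16 ≈ -32.813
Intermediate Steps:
s = 8 (s = 3 + 5 = 8)
H(V, U) = 2*V/(U + V) (H(V, U) = (2*V)/(U + V) = 2*V/(U + V))
E = 16/15 (E = 2*8/(7 + 8) = 2*8/15 = 2*8*(1/15) = 16/15 ≈ 1.0667)
u(l) = l (u(l) = 1*l = l)
(-41 + u(6))/E = (-41 + 6)/(16/15) = -35*15/16 = -525/16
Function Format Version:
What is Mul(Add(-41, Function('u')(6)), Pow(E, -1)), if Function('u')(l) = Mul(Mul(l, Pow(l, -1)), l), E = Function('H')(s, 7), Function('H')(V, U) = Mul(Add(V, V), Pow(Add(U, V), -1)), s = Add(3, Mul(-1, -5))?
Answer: Rational(-525, 16) ≈ -32.813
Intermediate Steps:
s = 8 (s = Add(3, 5) = 8)
Function('H')(V, U) = Mul(2, V, Pow(Add(U, V), -1)) (Function('H')(V, U) = Mul(Mul(2, V), Pow(Add(U, V), -1)) = Mul(2, V, Pow(Add(U, V), -1)))
E = Rational(16, 15) (E = Mul(2, 8, Pow(Add(7, 8), -1)) = Mul(2, 8, Pow(15, -1)) = Mul(2, 8, Rational(1, 15)) = Rational(16, 15) ≈ 1.0667)
Function('u')(l) = l (Function('u')(l) = Mul(1, l) = l)
Mul(Add(-41, Function('u')(6)), Pow(E, -1)) = Mul(Add(-41, 6), Pow(Rational(16, 15), -1)) = Mul(-35, Rational(15, 16)) = Rational(-525, 16)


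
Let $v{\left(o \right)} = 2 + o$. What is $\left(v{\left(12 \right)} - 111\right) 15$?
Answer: $-1455$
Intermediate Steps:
$\left(v{\left(12 \right)} - 111\right) 15 = \left(\left(2 + 12\right) - 111\right) 15 = \left(14 - 111\right) 15 = \left(-97\right) 15 = -1455$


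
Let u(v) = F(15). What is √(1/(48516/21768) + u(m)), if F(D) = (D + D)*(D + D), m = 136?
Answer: √14718598102/4043 ≈ 30.007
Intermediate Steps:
F(D) = 4*D² (F(D) = (2*D)*(2*D) = 4*D²)
u(v) = 900 (u(v) = 4*15² = 4*225 = 900)
√(1/(48516/21768) + u(m)) = √(1/(48516/21768) + 900) = √(1/(48516*(1/21768)) + 900) = √(1/(4043/1814) + 900) = √(1814/4043 + 900) = √(3640514/4043) = √14718598102/4043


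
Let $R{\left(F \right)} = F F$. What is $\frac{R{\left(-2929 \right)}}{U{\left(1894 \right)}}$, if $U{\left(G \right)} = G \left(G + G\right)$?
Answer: $\frac{8579041}{7174472} \approx 1.1958$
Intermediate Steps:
$R{\left(F \right)} = F^{2}$
$U{\left(G \right)} = 2 G^{2}$ ($U{\left(G \right)} = G 2 G = 2 G^{2}$)
$\frac{R{\left(-2929 \right)}}{U{\left(1894 \right)}} = \frac{\left(-2929\right)^{2}}{2 \cdot 1894^{2}} = \frac{8579041}{2 \cdot 3587236} = \frac{8579041}{7174472}$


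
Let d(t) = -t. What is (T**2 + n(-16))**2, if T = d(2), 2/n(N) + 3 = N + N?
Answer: 19044/1225 ≈ 15.546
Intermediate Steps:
n(N) = 2/(-3 + 2*N) (n(N) = 2/(-3 + (N + N)) = 2/(-3 + 2*N))
T = -2 (T = -1*2 = -2)
(T**2 + n(-16))**2 = ((-2)**2 + 2/(-3 + 2*(-16)))**2 = (4 + 2/(-3 - 32))**2 = (4 + 2/(-35))**2 = (4 + 2*(-1/35))**2 = (4 - 2/35)**2 = (138/35)**2 = 19044/1225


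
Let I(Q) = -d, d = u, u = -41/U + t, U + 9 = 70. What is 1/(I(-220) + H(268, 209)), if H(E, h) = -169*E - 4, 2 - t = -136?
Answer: -61/2771433 ≈ -2.2010e-5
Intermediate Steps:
U = 61 (U = -9 + 70 = 61)
t = 138 (t = 2 - 1*(-136) = 2 + 136 = 138)
H(E, h) = -4 - 169*E
u = 8377/61 (u = -41/61 + 138 = 8377/61 ≈ 137.33)
d = 8377/61 ≈ 137.33
I(Q) = -8377/61 (I(Q) = -1*8377/61 = -8377/61)
1/(I(-220) + H(268, 209)) = 1/(-8377/61 + (-4 - 169*268)) = 1/(-8377/61 + (-4 - 45292)) = 1/(-8377/61 - 45296) = 1/(-2771433/61) = -61/2771433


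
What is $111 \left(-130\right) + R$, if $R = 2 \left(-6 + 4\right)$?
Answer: $-14434$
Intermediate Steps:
$R = -4$ ($R = 2 \left(-2\right) = -4$)
$111 \left(-130\right) + R = 111 \left(-130\right) - 4 = -14430 - 4 = -14434$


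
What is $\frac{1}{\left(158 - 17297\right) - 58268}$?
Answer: $- \frac{1}{75407} \approx -1.3261 \cdot 10^{-5}$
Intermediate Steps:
$\frac{1}{\left(158 - 17297\right) - 58268} = \frac{1}{-17139 - 58268} = \frac{1}{-75407} = - \frac{1}{75407}$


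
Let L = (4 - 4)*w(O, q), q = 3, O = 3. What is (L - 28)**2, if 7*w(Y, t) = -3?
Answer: 784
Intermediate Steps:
w(Y, t) = -3/7 (w(Y, t) = (1/7)*(-3) = -3/7)
L = 0 (L = (4 - 4)*(-3/7) = 0*(-3/7) = 0)
(L - 28)**2 = (0 - 28)**2 = (-28)**2 = 784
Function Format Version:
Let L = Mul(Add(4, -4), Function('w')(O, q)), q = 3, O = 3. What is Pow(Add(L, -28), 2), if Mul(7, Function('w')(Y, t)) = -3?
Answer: 784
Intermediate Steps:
Function('w')(Y, t) = Rational(-3, 7) (Function('w')(Y, t) = Mul(Rational(1, 7), -3) = Rational(-3, 7))
L = 0 (L = Mul(Add(4, -4), Rational(-3, 7)) = Mul(0, Rational(-3, 7)) = 0)
Pow(Add(L, -28), 2) = Pow(Add(0, -28), 2) = Pow(-28, 2) = 784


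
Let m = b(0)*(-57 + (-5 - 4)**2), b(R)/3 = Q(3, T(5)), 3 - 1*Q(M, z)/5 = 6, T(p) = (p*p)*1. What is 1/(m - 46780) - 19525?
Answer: -934466501/47860 ≈ -19525.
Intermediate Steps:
T(p) = p**2 (T(p) = p**2*1 = p**2)
Q(M, z) = -15 (Q(M, z) = 15 - 5*6 = 15 - 30 = -15)
b(R) = -45 (b(R) = 3*(-15) = -45)
m = -1080 (m = -45*(-57 + (-5 - 4)**2) = -45*(-57 + (-9)**2) = -45*(-57 + 81) = -45*24 = -1080)
1/(m - 46780) - 19525 = 1/(-1080 - 46780) - 19525 = 1/(-47860) - 19525 = -1/47860 - 19525 = -934466501/47860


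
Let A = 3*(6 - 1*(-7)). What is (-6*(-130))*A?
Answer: 30420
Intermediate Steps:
A = 39 (A = 3*(6 + 7) = 3*13 = 39)
(-6*(-130))*A = -6*(-130)*39 = 780*39 = 30420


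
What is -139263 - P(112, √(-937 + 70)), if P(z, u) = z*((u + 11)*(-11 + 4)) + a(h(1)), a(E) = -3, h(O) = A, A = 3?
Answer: -130636 + 13328*I*√3 ≈ -1.3064e+5 + 23085.0*I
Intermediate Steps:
h(O) = 3
P(z, u) = -3 + z*(-77 - 7*u) (P(z, u) = z*((u + 11)*(-11 + 4)) - 3 = z*((11 + u)*(-7)) - 3 = z*(-77 - 7*u) - 3 = -3 + z*(-77 - 7*u))
-139263 - P(112, √(-937 + 70)) = -139263 - (-3 - 77*112 - 7*√(-937 + 70)*112) = -139263 - (-3 - 8624 - 7*√(-867)*112) = -139263 - (-3 - 8624 - 7*17*I*√3*112) = -139263 - (-3 - 8624 - 13328*I*√3) = -139263 - (-8627 - 13328*I*√3) = -139263 + (8627 + 13328*I*√3) = -130636 + 13328*I*√3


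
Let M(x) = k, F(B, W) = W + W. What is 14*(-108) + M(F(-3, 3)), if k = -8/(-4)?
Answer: -1510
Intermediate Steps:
F(B, W) = 2*W
k = 2 (k = -8*(-¼) = 2)
M(x) = 2
14*(-108) + M(F(-3, 3)) = 14*(-108) + 2 = -1512 + 2 = -1510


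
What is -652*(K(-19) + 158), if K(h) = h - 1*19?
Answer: -78240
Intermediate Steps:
K(h) = -19 + h (K(h) = h - 19 = -19 + h)
-652*(K(-19) + 158) = -652*((-19 - 19) + 158) = -652*(-38 + 158) = -652*120 = -78240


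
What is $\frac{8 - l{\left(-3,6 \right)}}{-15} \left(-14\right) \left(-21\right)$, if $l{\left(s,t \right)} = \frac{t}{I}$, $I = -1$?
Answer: $- \frac{1372}{5} \approx -274.4$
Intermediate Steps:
$l{\left(s,t \right)} = - t$ ($l{\left(s,t \right)} = \frac{t}{-1} = t \left(-1\right) = - t$)
$\frac{8 - l{\left(-3,6 \right)}}{-15} \left(-14\right) \left(-21\right) = \frac{8 - \left(-1\right) 6}{-15} \left(-14\right) \left(-21\right) = \left(8 - -6\right) \left(- \frac{1}{15}\right) \left(-14\right) \left(-21\right) = \left(8 + 6\right) \left(- \frac{1}{15}\right) \left(-14\right) \left(-21\right) = 14 \left(- \frac{1}{15}\right) \left(-14\right) \left(-21\right) = \left(- \frac{14}{15}\right) \left(-14\right) \left(-21\right) = \frac{196}{15} \left(-21\right) = - \frac{1372}{5}$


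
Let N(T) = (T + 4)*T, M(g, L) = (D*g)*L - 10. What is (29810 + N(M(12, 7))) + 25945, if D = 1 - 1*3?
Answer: 86727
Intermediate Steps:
D = -2 (D = 1 - 3 = -2)
M(g, L) = -10 - 2*L*g (M(g, L) = (-2*g)*L - 10 = -2*L*g - 10 = -10 - 2*L*g)
N(T) = T*(4 + T) (N(T) = (4 + T)*T = T*(4 + T))
(29810 + N(M(12, 7))) + 25945 = (29810 + (-10 - 2*7*12)*(4 + (-10 - 2*7*12))) + 25945 = (29810 + (-10 - 168)*(4 + (-10 - 168))) + 25945 = (29810 - 178*(4 - 178)) + 25945 = (29810 - 178*(-174)) + 25945 = (29810 + 30972) + 25945 = 60782 + 25945 = 86727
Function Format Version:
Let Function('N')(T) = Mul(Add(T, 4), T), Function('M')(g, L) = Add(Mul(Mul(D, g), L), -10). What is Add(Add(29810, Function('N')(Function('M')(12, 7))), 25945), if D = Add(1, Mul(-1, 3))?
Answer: 86727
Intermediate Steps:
D = -2 (D = Add(1, -3) = -2)
Function('M')(g, L) = Add(-10, Mul(-2, L, g)) (Function('M')(g, L) = Add(Mul(Mul(-2, g), L), -10) = Add(Mul(-2, L, g), -10) = Add(-10, Mul(-2, L, g)))
Function('N')(T) = Mul(T, Add(4, T)) (Function('N')(T) = Mul(Add(4, T), T) = Mul(T, Add(4, T)))
Add(Add(29810, Function('N')(Function('M')(12, 7))), 25945) = Add(Add(29810, Mul(Add(-10, Mul(-2, 7, 12)), Add(4, Add(-10, Mul(-2, 7, 12))))), 25945) = Add(Add(29810, Mul(Add(-10, -168), Add(4, Add(-10, -168)))), 25945) = Add(Add(29810, Mul(-178, Add(4, -178))), 25945) = Add(Add(29810, Mul(-178, -174)), 25945) = Add(Add(29810, 30972), 25945) = Add(60782, 25945) = 86727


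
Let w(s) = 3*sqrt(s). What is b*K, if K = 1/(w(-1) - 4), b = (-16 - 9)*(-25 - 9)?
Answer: -136 - 102*I ≈ -136.0 - 102.0*I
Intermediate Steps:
b = 850 (b = -25*(-34) = 850)
K = (-4 - 3*I)/25 (K = 1/(3*sqrt(-1) - 4) = 1/(3*I - 4) = 1/(-4 + 3*I) = (-4 - 3*I)/25 ≈ -0.16 - 0.12*I)
b*K = 850*(-4/25 - 3*I/25) = -136 - 102*I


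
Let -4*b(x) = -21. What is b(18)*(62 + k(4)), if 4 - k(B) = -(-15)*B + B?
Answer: 21/2 ≈ 10.500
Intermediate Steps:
b(x) = 21/4 (b(x) = -¼*(-21) = 21/4)
k(B) = 4 - 16*B (k(B) = 4 - (-(-15)*B + B) = 4 - (15*B + B) = 4 - 16*B)
b(18)*(62 + k(4)) = 21*(62 + (4 - 16*4))/4 = 21*(62 + (4 - 64))/4 = 21*(62 - 60)/4 = (21/4)*2 = 21/2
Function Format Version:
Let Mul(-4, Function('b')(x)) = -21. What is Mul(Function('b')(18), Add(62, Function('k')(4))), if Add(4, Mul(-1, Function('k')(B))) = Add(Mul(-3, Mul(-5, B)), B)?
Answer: Rational(21, 2) ≈ 10.500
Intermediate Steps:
Function('b')(x) = Rational(21, 4) (Function('b')(x) = Mul(Rational(-1, 4), -21) = Rational(21, 4))
Function('k')(B) = Add(4, Mul(-16, B)) (Function('k')(B) = Add(4, Mul(-1, Add(Mul(-3, Mul(-5, B)), B))) = Add(4, Mul(-1, Add(Mul(15, B), B))) = Add(4, Mul(-1, Mul(16, B))) = Add(4, Mul(-16, B)))
Mul(Function('b')(18), Add(62, Function('k')(4))) = Mul(Rational(21, 4), Add(62, Add(4, Mul(-16, 4)))) = Mul(Rational(21, 4), Add(62, Add(4, -64))) = Mul(Rational(21, 4), Add(62, -60)) = Mul(Rational(21, 4), 2) = Rational(21, 2)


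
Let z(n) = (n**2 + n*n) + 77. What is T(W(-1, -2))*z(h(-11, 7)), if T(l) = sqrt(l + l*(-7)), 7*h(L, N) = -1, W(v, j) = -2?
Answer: 7550*sqrt(3)/49 ≈ 266.88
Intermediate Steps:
h(L, N) = -1/7 (h(L, N) = (1/7)*(-1) = -1/7)
T(l) = sqrt(6)*sqrt(-l) (T(l) = sqrt(l - 7*l) = sqrt(-6*l) = sqrt(6)*sqrt(-l))
z(n) = 77 + 2*n**2 (z(n) = (n**2 + n**2) + 77 = 2*n**2 + 77 = 77 + 2*n**2)
T(W(-1, -2))*z(h(-11, 7)) = (sqrt(6)*sqrt(-1*(-2)))*(77 + 2*(-1/7)**2) = (sqrt(6)*sqrt(2))*(77 + 2*(1/49)) = (2*sqrt(3))*(77 + 2/49) = (2*sqrt(3))*(3775/49) = 7550*sqrt(3)/49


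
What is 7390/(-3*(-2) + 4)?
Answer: 739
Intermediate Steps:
7390/(-3*(-2) + 4) = 7390/(6 + 4) = 7390/10 = 7390*(⅒) = 739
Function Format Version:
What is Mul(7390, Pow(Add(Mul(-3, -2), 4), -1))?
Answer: 739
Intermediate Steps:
Mul(7390, Pow(Add(Mul(-3, -2), 4), -1)) = Mul(7390, Pow(Add(6, 4), -1)) = Mul(7390, Pow(10, -1)) = Mul(7390, Rational(1, 10)) = 739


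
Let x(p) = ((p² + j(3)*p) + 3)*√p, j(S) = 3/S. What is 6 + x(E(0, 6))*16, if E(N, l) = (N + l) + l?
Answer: 6 + 5088*√3 ≈ 8818.7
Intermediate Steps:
E(N, l) = N + 2*l
x(p) = √p*(3 + p + p²) (x(p) = ((p² + (3/3)*p) + 3)*√p = ((p² + (3*(⅓))*p) + 3)*√p = ((p² + 1*p) + 3)*√p = ((p² + p) + 3)*√p = ((p + p²) + 3)*√p = (3 + p + p²)*√p = √p*(3 + p + p²))
6 + x(E(0, 6))*16 = 6 + (√(0 + 2*6)*(3 + (0 + 2*6) + (0 + 2*6)²))*16 = 6 + (√(0 + 12)*(3 + (0 + 12) + (0 + 12)²))*16 = 6 + (√12*(3 + 12 + 12²))*16 = 6 + ((2*√3)*(3 + 12 + 144))*16 = 6 + ((2*√3)*159)*16 = 6 + (318*√3)*16 = 6 + 5088*√3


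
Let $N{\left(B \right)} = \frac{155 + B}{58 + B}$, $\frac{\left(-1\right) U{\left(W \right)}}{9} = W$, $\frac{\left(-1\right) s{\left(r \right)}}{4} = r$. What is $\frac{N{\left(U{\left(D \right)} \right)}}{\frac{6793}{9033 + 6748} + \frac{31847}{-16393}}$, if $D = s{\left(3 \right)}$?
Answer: $- \frac{68037556379}{64942496428} \approx -1.0477$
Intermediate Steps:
$s{\left(r \right)} = - 4 r$
$D = -12$ ($D = \left(-4\right) 3 = -12$)
$U{\left(W \right)} = - 9 W$
$N{\left(B \right)} = \frac{155 + B}{58 + B}$
$\frac{N{\left(U{\left(D \right)} \right)}}{\frac{6793}{9033 + 6748} + \frac{31847}{-16393}} = \frac{\frac{1}{58 - -108} \left(155 - -108\right)}{\frac{6793}{9033 + 6748} + \frac{31847}{-16393}} = \frac{\frac{1}{58 + 108} \left(155 + 108\right)}{\frac{6793}{15781} + 31847 \left(- \frac{1}{16393}\right)} = \frac{\frac{1}{166} \cdot 263}{6793 \cdot \frac{1}{15781} - \frac{31847}{16393}} = \frac{\frac{1}{166} \cdot 263}{\frac{6793}{15781} - \frac{31847}{16393}} = \frac{263}{166 \left(- \frac{391219858}{258697933}\right)} = \frac{263}{166} \left(- \frac{258697933}{391219858}\right) = - \frac{68037556379}{64942496428}$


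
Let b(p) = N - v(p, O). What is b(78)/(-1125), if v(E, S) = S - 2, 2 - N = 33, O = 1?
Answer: 2/75 ≈ 0.026667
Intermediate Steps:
N = -31 (N = 2 - 1*33 = 2 - 33 = -31)
v(E, S) = -2 + S
b(p) = -30 (b(p) = -31 - (-2 + 1) = -31 - 1*(-1) = -31 + 1 = -30)
b(78)/(-1125) = -30/(-1125) = -30*(-1/1125) = 2/75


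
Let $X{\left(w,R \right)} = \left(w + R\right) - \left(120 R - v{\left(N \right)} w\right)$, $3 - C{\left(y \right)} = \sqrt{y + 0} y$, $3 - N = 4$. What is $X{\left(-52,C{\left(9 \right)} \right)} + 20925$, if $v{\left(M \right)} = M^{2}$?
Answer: $23677$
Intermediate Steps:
$N = -1$ ($N = 3 - 4 = -1$)
$C{\left(y \right)} = 3 - y^{\frac{3}{2}}$ ($C{\left(y \right)} = 3 - \sqrt{y + 0} y = 3 - \sqrt{y} y = 3 - y^{\frac{3}{2}}$)
$X{\left(w,R \right)} = - 119 R + 2 w$ ($X{\left(w,R \right)} = \left(w + R\right) - \left(120 R - \left(-1\right)^{2} w\right) = \left(R + w\right) - \left(- w + 120 R\right) = - 119 R + 2 w$)
$X{\left(-52,C{\left(9 \right)} \right)} + 20925 = \left(- 119 \left(3 - 9^{\frac{3}{2}}\right) + 2 \left(-52\right)\right) + 20925 = \left(- 119 \left(3 - 27\right) - 104\right) + 20925 = \left(\left(-119\right) \left(-24\right) - 104\right) + 20925 = \left(2856 - 104\right) + 20925 = 2752 + 20925 = 23677$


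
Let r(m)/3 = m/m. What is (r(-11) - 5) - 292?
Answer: -294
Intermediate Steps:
r(m) = 3 (r(m) = 3*(m/m) = 3*1 = 3)
(r(-11) - 5) - 292 = (3 - 5) - 292 = -2 - 292 = -294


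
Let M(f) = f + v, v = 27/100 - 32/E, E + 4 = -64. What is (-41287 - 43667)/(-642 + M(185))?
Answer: 48140600/258547 ≈ 186.20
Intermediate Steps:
E = -68 (E = -4 - 64 = -68)
v = 1259/1700 (v = 27/100 - 32/(-68) = 27*(1/100) - 32*(-1/68) = 27/100 + 8/17 = 1259/1700 ≈ 0.74059)
M(f) = 1259/1700 + f (M(f) = f + 1259/1700 = 1259/1700 + f)
(-41287 - 43667)/(-642 + M(185)) = (-41287 - 43667)/(-642 + (1259/1700 + 185)) = -84954/(-642 + 315759/1700) = -84954/(-775641/1700) = -84954*(-1700/775641) = 48140600/258547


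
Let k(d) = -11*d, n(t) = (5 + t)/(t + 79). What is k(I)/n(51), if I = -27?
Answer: 19305/28 ≈ 689.46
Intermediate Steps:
n(t) = (5 + t)/(79 + t)
k(I)/n(51) = (-11*(-27))/(((5 + 51)/(79 + 51))) = 297/((56/130)) = 297/(((1/130)*56)) = 297/(28/65) = 297*(65/28) = 19305/28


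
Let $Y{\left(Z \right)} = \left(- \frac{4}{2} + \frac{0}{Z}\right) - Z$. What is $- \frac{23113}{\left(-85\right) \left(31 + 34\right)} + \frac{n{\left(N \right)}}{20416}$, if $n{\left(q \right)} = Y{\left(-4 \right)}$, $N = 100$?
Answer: $\frac{235943029}{56399200} \approx 4.1834$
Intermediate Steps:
$Y{\left(Z \right)} = -2 - Z$ ($Y{\left(Z \right)} = \left(\left(-4\right) \frac{1}{2} + 0\right) - Z = \left(-2 + 0\right) - Z = -2 - Z$)
$n{\left(q \right)} = 2$ ($n{\left(q \right)} = -2 - -4 = -2 + 4 = 2$)
$- \frac{23113}{\left(-85\right) \left(31 + 34\right)} + \frac{n{\left(N \right)}}{20416} = - \frac{23113}{\left(-85\right) \left(31 + 34\right)} + \frac{2}{20416} = - \frac{23113}{\left(-85\right) 65} + 2 \cdot \frac{1}{20416} = - \frac{23113}{-5525} + \frac{1}{10208} = \left(-23113\right) \left(- \frac{1}{5525}\right) + \frac{1}{10208} = \frac{23113}{5525} + \frac{1}{10208} = \frac{235943029}{56399200}$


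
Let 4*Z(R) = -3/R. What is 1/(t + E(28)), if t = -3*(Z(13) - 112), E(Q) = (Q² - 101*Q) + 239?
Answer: -52/76379 ≈ -0.00068082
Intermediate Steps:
E(Q) = 239 + Q² - 101*Q
Z(R) = -3/(4*R) (Z(R) = (-3/R)/4 = -3/(4*R))
t = 17481/52 (t = -3*(-¾/13 - 112) = -3*(-¾*1/13 - 112) = -3*(-3/52 - 112) = -3*(-5827/52) = 17481/52 ≈ 336.17)
1/(t + E(28)) = 1/(17481/52 + (239 + 28² - 101*28)) = 1/(17481/52 + (239 + 784 - 2828)) = 1/(17481/52 - 1805) = 1/(-76379/52) = -52/76379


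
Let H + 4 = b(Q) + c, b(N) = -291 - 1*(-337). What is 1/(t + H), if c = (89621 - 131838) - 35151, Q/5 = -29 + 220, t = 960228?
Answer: 1/882902 ≈ 1.1326e-6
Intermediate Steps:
Q = 955 (Q = 5*(-29 + 220) = 5*191 = 955)
b(N) = 46 (b(N) = -291 + 337 = 46)
c = -77368 (c = -42217 - 35151 = -77368)
H = -77326 (H = -4 + (46 - 77368) = -4 - 77322 = -77326)
1/(t + H) = 1/(960228 - 77326) = 1/882902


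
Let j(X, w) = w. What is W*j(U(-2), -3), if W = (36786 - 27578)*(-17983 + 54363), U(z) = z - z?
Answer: -1004961120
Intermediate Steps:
U(z) = 0
W = 334987040 (W = 9208*36380 = 334987040)
W*j(U(-2), -3) = 334987040*(-3) = -1004961120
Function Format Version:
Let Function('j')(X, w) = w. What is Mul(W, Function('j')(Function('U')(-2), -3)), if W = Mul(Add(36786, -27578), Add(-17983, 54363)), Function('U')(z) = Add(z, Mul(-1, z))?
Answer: -1004961120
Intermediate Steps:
Function('U')(z) = 0
W = 334987040 (W = Mul(9208, 36380) = 334987040)
Mul(W, Function('j')(Function('U')(-2), -3)) = Mul(334987040, -3) = -1004961120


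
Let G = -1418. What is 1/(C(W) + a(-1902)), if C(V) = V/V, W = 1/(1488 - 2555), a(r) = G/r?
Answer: 951/1660 ≈ 0.57289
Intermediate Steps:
a(r) = -1418/r
W = -1/1067 (W = 1/(-1067) = -1/1067 ≈ -0.00093721)
C(V) = 1
1/(C(W) + a(-1902)) = 1/(1 - 1418/(-1902)) = 1/(1 - 1418*(-1/1902)) = 1/(1 + 709/951) = 1/(1660/951) = 951/1660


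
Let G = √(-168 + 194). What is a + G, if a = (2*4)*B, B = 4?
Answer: 32 + √26 ≈ 37.099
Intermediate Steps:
G = √26 ≈ 5.0990
a = 32 (a = (2*4)*4 = 8*4 = 32)
a + G = 32 + √26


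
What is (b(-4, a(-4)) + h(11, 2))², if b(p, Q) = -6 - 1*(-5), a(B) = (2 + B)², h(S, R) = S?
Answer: 100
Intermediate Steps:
b(p, Q) = -1 (b(p, Q) = -6 + 5 = -1)
(b(-4, a(-4)) + h(11, 2))² = (-1 + 11)² = 10² = 100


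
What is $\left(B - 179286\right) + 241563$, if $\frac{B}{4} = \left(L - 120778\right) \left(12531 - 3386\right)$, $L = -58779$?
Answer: $-6568132783$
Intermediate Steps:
$B = -6568195060$ ($B = 4 \left(-58779 - 120778\right) \left(12531 - 3386\right) = 4 \left(\left(-179557\right) 9145\right) = 4 \left(-1642048765\right) = -6568195060$)
$\left(B - 179286\right) + 241563 = \left(-6568195060 - 179286\right) + 241563 = -6568374346 + 241563 = -6568132783$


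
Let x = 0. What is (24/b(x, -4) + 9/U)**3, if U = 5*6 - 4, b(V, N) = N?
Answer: -3176523/17576 ≈ -180.73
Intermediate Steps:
U = 26 (U = 30 - 4 = 26)
(24/b(x, -4) + 9/U)**3 = (24/(-4) + 9/26)**3 = (24*(-1/4) + 9*(1/26))**3 = (-6 + 9/26)**3 = (-147/26)**3 = -3176523/17576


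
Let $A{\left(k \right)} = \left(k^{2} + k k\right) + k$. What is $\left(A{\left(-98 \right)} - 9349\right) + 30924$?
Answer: $40685$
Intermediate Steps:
$A{\left(k \right)} = k + 2 k^{2}$ ($A{\left(k \right)} = \left(k^{2} + k^{2}\right) + k = 2 k^{2} + k = k + 2 k^{2}$)
$\left(A{\left(-98 \right)} - 9349\right) + 30924 = \left(- 98 \left(1 + 2 \left(-98\right)\right) - 9349\right) + 30924 = \left(- 98 \left(1 - 196\right) - 9349\right) + 30924 = \left(\left(-98\right) \left(-195\right) - 9349\right) + 30924 = \left(19110 - 9349\right) + 30924 = 9761 + 30924 = 40685$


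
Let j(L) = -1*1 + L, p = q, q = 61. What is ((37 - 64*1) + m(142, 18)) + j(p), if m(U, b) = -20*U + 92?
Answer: -2715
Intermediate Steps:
m(U, b) = 92 - 20*U
p = 61
j(L) = -1 + L
((37 - 64*1) + m(142, 18)) + j(p) = ((37 - 64*1) + (92 - 20*142)) + (-1 + 61) = ((37 - 64) + (92 - 2840)) + 60 = (-27 - 2748) + 60 = -2775 + 60 = -2715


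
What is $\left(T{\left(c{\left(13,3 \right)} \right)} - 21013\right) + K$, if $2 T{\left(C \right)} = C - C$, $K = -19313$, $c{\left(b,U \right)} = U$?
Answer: $-40326$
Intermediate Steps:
$T{\left(C \right)} = 0$ ($T{\left(C \right)} = \frac{C - C}{2} = \frac{1}{2} \cdot 0 = 0$)
$\left(T{\left(c{\left(13,3 \right)} \right)} - 21013\right) + K = \left(0 - 21013\right) - 19313 = -21013 - 19313 = -40326$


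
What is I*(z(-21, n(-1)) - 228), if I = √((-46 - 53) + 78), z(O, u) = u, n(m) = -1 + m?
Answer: -230*I*√21 ≈ -1054.0*I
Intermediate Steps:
I = I*√21 (I = √(-99 + 78) = √(-21) = I*√21 ≈ 4.5826*I)
I*(z(-21, n(-1)) - 228) = (I*√21)*((-1 - 1) - 228) = (I*√21)*(-2 - 228) = (I*√21)*(-230) = -230*I*√21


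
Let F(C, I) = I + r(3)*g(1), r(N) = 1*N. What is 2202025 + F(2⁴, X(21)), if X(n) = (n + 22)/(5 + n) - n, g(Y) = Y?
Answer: 57252225/26 ≈ 2.2020e+6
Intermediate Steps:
X(n) = -n + (22 + n)/(5 + n) (X(n) = (22 + n)/(5 + n) - n = -n + (22 + n)/(5 + n))
r(N) = N
F(C, I) = 3 + I (F(C, I) = I + 3*1 = I + 3 = 3 + I)
2202025 + F(2⁴, X(21)) = 2202025 + (3 + (22 - 1*21² - 4*21)/(5 + 21)) = 2202025 + (3 + (22 - 1*441 - 84)/26) = 2202025 + (3 + (22 - 441 - 84)/26) = 2202025 + (3 + (1/26)*(-503)) = 2202025 + (3 - 503/26) = 2202025 - 425/26 = 57252225/26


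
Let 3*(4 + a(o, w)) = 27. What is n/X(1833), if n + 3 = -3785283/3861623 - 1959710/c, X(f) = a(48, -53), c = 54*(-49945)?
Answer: -3388609983923/5207456539845 ≈ -0.65072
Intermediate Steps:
a(o, w) = 5 (a(o, w) = -4 + (⅓)*27 = -4 + 9 = 5)
c = -2697030
X(f) = 5
n = -3388609983923/1041491307969 (n = -3 + (-3785283/3861623 - 1959710/(-2697030)) = -3 + (-3785283*1/3861623 - 1959710*(-1/2697030)) = -3 + (-3785283/3861623 + 195971/269703) = -3 - 264136060016/1041491307969 = -3388609983923/1041491307969 ≈ -3.2536)
n/X(1833) = -3388609983923/1041491307969/5 = -3388609983923/1041491307969*⅕ = -3388609983923/5207456539845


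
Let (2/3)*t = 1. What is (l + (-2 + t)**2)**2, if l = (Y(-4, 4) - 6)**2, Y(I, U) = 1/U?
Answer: 284089/256 ≈ 1109.7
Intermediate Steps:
l = 529/16 (l = (1/4 - 6)**2 = (-23/4)**2 = 529/16 ≈ 33.063)
t = 3/2 (t = (3/2)*1 = 3/2 ≈ 1.5000)
(l + (-2 + t)**2)**2 = (529/16 + (-2 + 3/2)**2)**2 = (529/16 + (-1/2)**2)**2 = (529/16 + 1/4)**2 = (533/16)**2 = 284089/256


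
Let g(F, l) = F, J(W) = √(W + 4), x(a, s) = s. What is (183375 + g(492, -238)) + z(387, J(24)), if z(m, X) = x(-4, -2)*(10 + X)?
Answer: 183847 - 4*√7 ≈ 1.8384e+5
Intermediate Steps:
J(W) = √(4 + W)
z(m, X) = -20 - 2*X (z(m, X) = -2*(10 + X) = -20 - 2*X)
(183375 + g(492, -238)) + z(387, J(24)) = (183375 + 492) + (-20 - 2*√(4 + 24)) = 183867 + (-20 - 4*√7) = 183847 - 4*√7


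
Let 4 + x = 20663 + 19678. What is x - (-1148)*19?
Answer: 62149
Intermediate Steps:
x = 40337 (x = -4 + (20663 + 19678) = -4 + 40341 = 40337)
x - (-1148)*19 = 40337 - (-1148)*19 = 40337 - 1*(-21812) = 40337 + 21812 = 62149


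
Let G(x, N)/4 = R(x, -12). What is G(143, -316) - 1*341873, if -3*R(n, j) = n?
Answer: -1026191/3 ≈ -3.4206e+5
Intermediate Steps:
R(n, j) = -n/3
G(x, N) = -4*x/3 (G(x, N) = 4*(-x/3) = -4*x/3)
G(143, -316) - 1*341873 = -4/3*143 - 1*341873 = -572/3 - 341873 = -1026191/3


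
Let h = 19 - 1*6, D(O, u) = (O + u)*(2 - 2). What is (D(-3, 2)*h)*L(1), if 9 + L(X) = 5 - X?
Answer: 0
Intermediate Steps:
L(X) = -4 - X (L(X) = -9 + (5 - X) = -4 - X)
D(O, u) = 0 (D(O, u) = (O + u)*0 = 0)
h = 13 (h = 19 - 6 = 13)
(D(-3, 2)*h)*L(1) = (0*13)*(-4 - 1*1) = 0*(-4 - 1) = 0*(-5) = 0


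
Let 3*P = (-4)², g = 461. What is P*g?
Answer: 7376/3 ≈ 2458.7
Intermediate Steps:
P = 16/3 (P = (⅓)*(-4)² = (⅓)*16 = 16/3 ≈ 5.3333)
P*g = (16/3)*461 = 7376/3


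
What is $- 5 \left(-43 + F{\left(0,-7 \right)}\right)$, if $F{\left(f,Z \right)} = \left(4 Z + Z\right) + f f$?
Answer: $390$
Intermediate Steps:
$F{\left(f,Z \right)} = f^{2} + 5 Z$ ($F{\left(f,Z \right)} = 5 Z + f^{2} = f^{2} + 5 Z$)
$- 5 \left(-43 + F{\left(0,-7 \right)}\right) = - 5 \left(-43 + \left(0^{2} + 5 \left(-7\right)\right)\right) = - 5 \left(-43 + \left(0 - 35\right)\right) = - 5 \left(-43 - 35\right) = \left(-5\right) \left(-78\right) = 390$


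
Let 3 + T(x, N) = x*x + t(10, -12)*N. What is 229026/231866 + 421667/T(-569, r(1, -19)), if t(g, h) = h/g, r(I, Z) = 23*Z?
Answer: 430098353911/187975157396 ≈ 2.2881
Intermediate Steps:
T(x, N) = -3 + x**2 - 6*N/5 (T(x, N) = -3 + (x*x + (-12/10)*N) = -3 + (x**2 + (-12*1/10)*N) = -3 + (x**2 - 6*N/5) = -3 + x**2 - 6*N/5)
229026/231866 + 421667/T(-569, r(1, -19)) = 229026/231866 + 421667/(-3 + (-569)**2 - 138*(-19)/5) = 229026*(1/231866) + 421667/(-3 + 323761 - 6/5*(-437)) = 114513/115933 + 421667/(-3 + 323761 + 2622/5) = 114513/115933 + 421667/(1621412/5) = 114513/115933 + 421667*(5/1621412) = 114513/115933 + 2108335/1621412 = 430098353911/187975157396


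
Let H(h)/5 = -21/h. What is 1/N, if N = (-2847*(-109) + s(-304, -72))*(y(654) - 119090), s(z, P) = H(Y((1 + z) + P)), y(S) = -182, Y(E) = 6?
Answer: -1/37010757596 ≈ -2.7019e-11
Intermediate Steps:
H(h) = -105/h (H(h) = 5*(-21/h) = -105/h)
s(z, P) = -35/2 (s(z, P) = -105/6 = -105*1/6 = -35/2)
N = -37010757596 (N = (-2847*(-109) - 35/2)*(-182 - 119090) = (310323 - 35/2)*(-119272) = (620611/2)*(-119272) = -37010757596)
1/N = 1/(-37010757596) = -1/37010757596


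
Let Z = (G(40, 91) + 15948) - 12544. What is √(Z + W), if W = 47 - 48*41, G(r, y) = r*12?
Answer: √1963 ≈ 44.306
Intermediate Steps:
G(r, y) = 12*r
W = -1921 (W = 47 - 1968 = -1921)
Z = 3884 (Z = (12*40 + 15948) - 12544 = (480 + 15948) - 12544 = 16428 - 12544 = 3884)
√(Z + W) = √(3884 - 1921) = √1963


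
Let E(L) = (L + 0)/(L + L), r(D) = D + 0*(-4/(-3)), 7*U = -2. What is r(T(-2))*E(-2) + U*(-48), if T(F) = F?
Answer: 89/7 ≈ 12.714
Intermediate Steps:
U = -2/7 (U = (1/7)*(-2) = -2/7 ≈ -0.28571)
r(D) = D (r(D) = D + 0*(-4*(-1/3)) = D + 0*(4/3) = D + 0 = D)
E(L) = 1/2 (E(L) = L/((2*L)) = L*(1/(2*L)) = 1/2)
r(T(-2))*E(-2) + U*(-48) = -2*1/2 - 2/7*(-48) = -1 + 96/7 = 89/7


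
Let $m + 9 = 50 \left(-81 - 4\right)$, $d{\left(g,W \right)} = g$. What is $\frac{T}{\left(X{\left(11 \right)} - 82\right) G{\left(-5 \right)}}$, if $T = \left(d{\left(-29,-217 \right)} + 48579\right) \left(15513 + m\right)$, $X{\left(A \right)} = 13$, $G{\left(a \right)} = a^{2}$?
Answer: $- \frac{21855268}{69} \approx -3.1674 \cdot 10^{5}$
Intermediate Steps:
$m = -4259$ ($m = -9 + 50 \left(-81 - 4\right) = -9 + 50 \left(-85\right) = -9 - 4250 = -4259$)
$T = 546381700$ ($T = \left(-29 + 48579\right) \left(15513 - 4259\right) = 48550 \cdot 11254 = 546381700$)
$\frac{T}{\left(X{\left(11 \right)} - 82\right) G{\left(-5 \right)}} = \frac{546381700}{\left(13 - 82\right) \left(-5\right)^{2}} = \frac{546381700}{\left(-69\right) 25} = \frac{546381700}{-1725} = 546381700 \left(- \frac{1}{1725}\right) = - \frac{21855268}{69}$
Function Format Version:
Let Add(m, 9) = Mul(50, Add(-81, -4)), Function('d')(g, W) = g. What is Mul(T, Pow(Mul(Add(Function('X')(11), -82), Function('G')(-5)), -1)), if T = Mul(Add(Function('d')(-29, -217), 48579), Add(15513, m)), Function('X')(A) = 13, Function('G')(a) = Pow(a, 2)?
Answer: Rational(-21855268, 69) ≈ -3.1674e+5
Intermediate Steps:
m = -4259 (m = Add(-9, Mul(50, Add(-81, -4))) = Add(-9, Mul(50, -85)) = Add(-9, -4250) = -4259)
T = 546381700 (T = Mul(Add(-29, 48579), Add(15513, -4259)) = Mul(48550, 11254) = 546381700)
Mul(T, Pow(Mul(Add(Function('X')(11), -82), Function('G')(-5)), -1)) = Mul(546381700, Pow(Mul(Add(13, -82), Pow(-5, 2)), -1)) = Mul(546381700, Pow(Mul(-69, 25), -1)) = Mul(546381700, Pow(-1725, -1)) = Mul(546381700, Rational(-1, 1725)) = Rational(-21855268, 69)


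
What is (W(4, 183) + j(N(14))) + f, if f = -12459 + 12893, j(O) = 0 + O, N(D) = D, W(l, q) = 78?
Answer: 526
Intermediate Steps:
j(O) = O
f = 434
(W(4, 183) + j(N(14))) + f = (78 + 14) + 434 = 92 + 434 = 526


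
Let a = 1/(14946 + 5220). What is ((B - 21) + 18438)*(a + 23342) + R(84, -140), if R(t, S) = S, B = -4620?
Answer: 2164816299947/6722 ≈ 3.2205e+8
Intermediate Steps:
a = 1/20166 ≈ 4.9588e-5
((B - 21) + 18438)*(a + 23342) + R(84, -140) = ((-4620 - 21) + 18438)*(1/20166 + 23342) - 140 = (-4641 + 18438)*(470714773/20166) - 140 = 13797*(470714773/20166) - 140 = 2164817241027/6722 - 140 = 2164816299947/6722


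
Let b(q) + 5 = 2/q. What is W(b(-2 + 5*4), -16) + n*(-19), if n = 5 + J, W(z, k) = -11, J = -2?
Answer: -68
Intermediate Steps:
b(q) = -5 + 2/q
n = 3 (n = 5 - 2 = 3)
W(b(-2 + 5*4), -16) + n*(-19) = -11 + 3*(-19) = -11 - 57 = -68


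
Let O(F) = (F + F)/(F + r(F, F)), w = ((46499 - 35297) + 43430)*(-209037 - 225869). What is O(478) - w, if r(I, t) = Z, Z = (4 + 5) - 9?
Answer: 23759784594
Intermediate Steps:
w = -23759784592 (w = (11202 + 43430)*(-434906) = 54632*(-434906) = -23759784592)
Z = 0 (Z = 9 - 9 = 0)
r(I, t) = 0
O(F) = 2 (O(F) = (F + F)/(F + 0) = (2*F)/F = 2)
O(478) - w = 2 - 1*(-23759784592) = 2 + 23759784592 = 23759784594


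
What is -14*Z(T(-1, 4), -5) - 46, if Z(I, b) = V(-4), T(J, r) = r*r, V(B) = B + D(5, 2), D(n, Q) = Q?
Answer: -18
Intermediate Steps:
V(B) = 2 + B (V(B) = B + 2 = 2 + B)
T(J, r) = r²
Z(I, b) = -2 (Z(I, b) = 2 - 4 = -2)
-14*Z(T(-1, 4), -5) - 46 = -14*(-2) - 46 = 28 - 46 = -18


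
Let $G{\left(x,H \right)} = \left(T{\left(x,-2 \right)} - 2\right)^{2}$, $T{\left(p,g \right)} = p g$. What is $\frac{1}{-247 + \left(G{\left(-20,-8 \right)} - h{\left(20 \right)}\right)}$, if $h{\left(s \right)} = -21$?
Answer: $\frac{1}{1218} \approx 0.00082102$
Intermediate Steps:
$T{\left(p,g \right)} = g p$
$G{\left(x,H \right)} = \left(-2 - 2 x\right)^{2}$ ($G{\left(x,H \right)} = \left(- 2 x - 2\right)^{2} = \left(-2 - 2 x\right)^{2}$)
$\frac{1}{-247 + \left(G{\left(-20,-8 \right)} - h{\left(20 \right)}\right)} = \frac{1}{-247 - \left(-21 - 4 \left(1 - 20\right)^{2}\right)} = \frac{1}{-247 + \left(4 \left(-19\right)^{2} + 21\right)} = \frac{1}{-247 + \left(4 \cdot 361 + 21\right)} = \frac{1}{-247 + \left(1444 + 21\right)} = \frac{1}{-247 + 1465} = \frac{1}{1218}$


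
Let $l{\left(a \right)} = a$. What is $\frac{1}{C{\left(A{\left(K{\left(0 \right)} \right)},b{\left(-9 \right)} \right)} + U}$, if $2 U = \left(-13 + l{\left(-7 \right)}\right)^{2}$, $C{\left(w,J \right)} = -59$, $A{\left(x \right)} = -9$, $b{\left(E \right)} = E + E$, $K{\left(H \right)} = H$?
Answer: $\frac{1}{141} \approx 0.0070922$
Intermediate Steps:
$b{\left(E \right)} = 2 E$
$U = 200$ ($U = \frac{\left(-13 - 7\right)^{2}}{2} = \frac{\left(-20\right)^{2}}{2} = \frac{1}{2} \cdot 400 = 200$)
$\frac{1}{C{\left(A{\left(K{\left(0 \right)} \right)},b{\left(-9 \right)} \right)} + U} = \frac{1}{-59 + 200} = \frac{1}{141}$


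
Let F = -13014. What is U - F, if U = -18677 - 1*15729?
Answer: -21392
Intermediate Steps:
U = -34406 (U = -18677 - 15729 = -34406)
U - F = -34406 - 1*(-13014) = -34406 + 13014 = -21392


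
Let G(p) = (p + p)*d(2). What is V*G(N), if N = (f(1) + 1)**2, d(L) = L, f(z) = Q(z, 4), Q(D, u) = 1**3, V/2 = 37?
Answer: 1184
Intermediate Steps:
V = 74 (V = 2*37 = 74)
Q(D, u) = 1
f(z) = 1
N = 4 (N = (1 + 1)**2 = 2**2 = 4)
G(p) = 4*p (G(p) = (p + p)*2 = (2*p)*2 = 4*p)
V*G(N) = 74*(4*4) = 74*16 = 1184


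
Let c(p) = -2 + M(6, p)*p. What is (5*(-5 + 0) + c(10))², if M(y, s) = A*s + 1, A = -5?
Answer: 267289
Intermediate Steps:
M(y, s) = 1 - 5*s (M(y, s) = -5*s + 1 = 1 - 5*s)
c(p) = -2 + p*(1 - 5*p) (c(p) = -2 + (1 - 5*p)*p = -2 + p*(1 - 5*p))
(5*(-5 + 0) + c(10))² = (5*(-5 + 0) + (-2 + 10 - 5*10²))² = (5*(-5) + (-2 + 10 - 5*100))² = (-25 + (-2 + 10 - 500))² = (-25 - 492)² = (-517)² = 267289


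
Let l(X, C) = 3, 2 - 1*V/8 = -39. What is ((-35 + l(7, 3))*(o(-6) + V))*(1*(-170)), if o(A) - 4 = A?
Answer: 1773440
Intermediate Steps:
V = 328 (V = 16 - 8*(-39) = 16 + 312 = 328)
o(A) = 4 + A
((-35 + l(7, 3))*(o(-6) + V))*(1*(-170)) = ((-35 + 3)*((4 - 6) + 328))*(1*(-170)) = -32*(-2 + 328)*(-170) = -32*326*(-170) = -10432*(-170) = 1773440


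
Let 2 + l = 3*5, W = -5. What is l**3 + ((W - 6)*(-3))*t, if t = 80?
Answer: 4837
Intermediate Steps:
l = 13 (l = -2 + 3*5 = -2 + 15 = 13)
l**3 + ((W - 6)*(-3))*t = 13**3 + ((-5 - 6)*(-3))*80 = 2197 - 11*(-3)*80 = 2197 + 33*80 = 2197 + 2640 = 4837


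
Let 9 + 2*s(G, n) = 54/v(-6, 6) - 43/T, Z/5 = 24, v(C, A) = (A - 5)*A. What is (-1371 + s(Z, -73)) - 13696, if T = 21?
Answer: -632857/42 ≈ -15068.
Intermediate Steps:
v(C, A) = A*(-5 + A) (v(C, A) = (-5 + A)*A = A*(-5 + A))
Z = 120 (Z = 5*24 = 120)
s(G, n) = -43/42 (s(G, n) = -9/2 + (54/((6*(-5 + 6))) - 43/21)/2 = -9/2 + (54/((6*1)) - 43*1/21)/2 = -9/2 + (54/6 - 43/21)/2 = -9/2 + (54*(1/6) - 43/21)/2 = -9/2 + (9 - 43/21)/2 = -9/2 + (1/2)*(146/21) = -9/2 + 73/21 = -43/42)
(-1371 + s(Z, -73)) - 13696 = (-1371 - 43/42) - 13696 = -57625/42 - 13696 = -632857/42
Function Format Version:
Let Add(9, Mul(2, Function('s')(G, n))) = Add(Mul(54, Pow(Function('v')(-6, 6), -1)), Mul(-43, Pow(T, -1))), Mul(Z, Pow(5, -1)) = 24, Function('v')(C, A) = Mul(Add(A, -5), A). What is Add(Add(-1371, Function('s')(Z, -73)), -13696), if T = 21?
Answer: Rational(-632857, 42) ≈ -15068.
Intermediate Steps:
Function('v')(C, A) = Mul(A, Add(-5, A)) (Function('v')(C, A) = Mul(Add(-5, A), A) = Mul(A, Add(-5, A)))
Z = 120 (Z = Mul(5, 24) = 120)
Function('s')(G, n) = Rational(-43, 42) (Function('s')(G, n) = Add(Rational(-9, 2), Mul(Rational(1, 2), Add(Mul(54, Pow(Mul(6, Add(-5, 6)), -1)), Mul(-43, Pow(21, -1))))) = Add(Rational(-9, 2), Mul(Rational(1, 2), Add(Mul(54, Pow(Mul(6, 1), -1)), Mul(-43, Rational(1, 21))))) = Add(Rational(-9, 2), Mul(Rational(1, 2), Add(Mul(54, Pow(6, -1)), Rational(-43, 21)))) = Add(Rational(-9, 2), Mul(Rational(1, 2), Add(Mul(54, Rational(1, 6)), Rational(-43, 21)))) = Add(Rational(-9, 2), Mul(Rational(1, 2), Add(9, Rational(-43, 21)))) = Add(Rational(-9, 2), Mul(Rational(1, 2), Rational(146, 21))) = Add(Rational(-9, 2), Rational(73, 21)) = Rational(-43, 42))
Add(Add(-1371, Function('s')(Z, -73)), -13696) = Add(Add(-1371, Rational(-43, 42)), -13696) = Add(Rational(-57625, 42), -13696) = Rational(-632857, 42)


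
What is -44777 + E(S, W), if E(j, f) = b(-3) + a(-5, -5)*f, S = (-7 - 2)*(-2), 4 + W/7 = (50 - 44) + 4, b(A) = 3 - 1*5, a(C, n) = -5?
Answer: -44989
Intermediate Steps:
b(A) = -2 (b(A) = 3 - 5 = -2)
W = 42 (W = -28 + 7*((50 - 44) + 4) = -28 + 7*(6 + 4) = -28 + 7*10 = -28 + 70 = 42)
S = 18 (S = -9*(-2) = 18)
E(j, f) = -2 - 5*f
-44777 + E(S, W) = -44777 + (-2 - 5*42) = -44777 + (-2 - 210) = -44777 - 212 = -44989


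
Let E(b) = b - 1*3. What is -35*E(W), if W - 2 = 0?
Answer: 35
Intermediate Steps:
W = 2 (W = 2 + 0 = 2)
E(b) = -3 + b (E(b) = b - 3 = -3 + b)
-35*E(W) = -35*(-3 + 2) = -35*(-1) = 35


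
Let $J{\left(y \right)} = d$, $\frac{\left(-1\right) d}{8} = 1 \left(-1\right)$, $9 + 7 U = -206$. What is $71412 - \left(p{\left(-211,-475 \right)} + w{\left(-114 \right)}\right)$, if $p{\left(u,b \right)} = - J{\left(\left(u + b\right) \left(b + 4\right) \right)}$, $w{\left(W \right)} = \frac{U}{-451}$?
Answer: $\frac{225472725}{3157} \approx 71420.0$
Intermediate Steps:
$U = - \frac{215}{7}$ ($U = - \frac{9}{7} + \frac{1}{7} \left(-206\right) = - \frac{9}{7} - \frac{206}{7} = - \frac{215}{7} \approx -30.714$)
$d = 8$ ($d = - 8 \cdot 1 \left(-1\right) = \left(-8\right) \left(-1\right) = 8$)
$J{\left(y \right)} = 8$
$w{\left(W \right)} = \frac{215}{3157}$ ($w{\left(W \right)} = - \frac{215}{7 \left(-451\right)} = \left(- \frac{215}{7}\right) \left(- \frac{1}{451}\right) = \frac{215}{3157}$)
$p{\left(u,b \right)} = -8$ ($p{\left(u,b \right)} = \left(-1\right) 8 = -8$)
$71412 - \left(p{\left(-211,-475 \right)} + w{\left(-114 \right)}\right) = 71412 - \left(-8 + \frac{215}{3157}\right) = 71412 - - \frac{25041}{3157} = 71412 + \frac{25041}{3157} = \frac{225472725}{3157}$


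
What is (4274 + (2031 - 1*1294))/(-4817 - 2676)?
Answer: -5011/7493 ≈ -0.66876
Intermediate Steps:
(4274 + (2031 - 1*1294))/(-4817 - 2676) = (4274 + (2031 - 1294))/(-7493) = (4274 + 737)*(-1/7493) = 5011*(-1/7493) = -5011/7493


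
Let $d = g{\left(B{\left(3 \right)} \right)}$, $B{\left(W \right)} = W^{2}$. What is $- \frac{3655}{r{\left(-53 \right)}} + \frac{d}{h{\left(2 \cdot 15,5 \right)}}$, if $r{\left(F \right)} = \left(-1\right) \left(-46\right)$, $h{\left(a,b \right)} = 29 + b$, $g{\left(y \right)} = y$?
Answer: $- \frac{30964}{391} \approx -79.192$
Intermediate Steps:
$d = 9$ ($d = 3^{2} = 9$)
$r{\left(F \right)} = 46$
$- \frac{3655}{r{\left(-53 \right)}} + \frac{d}{h{\left(2 \cdot 15,5 \right)}} = - \frac{3655}{46} + \frac{9}{29 + 5} = \left(-3655\right) \frac{1}{46} + \frac{9}{34} = - \frac{3655}{46} + 9 \cdot \frac{1}{34} = - \frac{3655}{46} + \frac{9}{34} = - \frac{30964}{391}$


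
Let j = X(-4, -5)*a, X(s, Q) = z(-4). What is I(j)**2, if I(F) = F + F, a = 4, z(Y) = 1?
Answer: 64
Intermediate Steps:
X(s, Q) = 1
j = 4 (j = 1*4 = 4)
I(F) = 2*F
I(j)**2 = (2*4)**2 = 8**2 = 64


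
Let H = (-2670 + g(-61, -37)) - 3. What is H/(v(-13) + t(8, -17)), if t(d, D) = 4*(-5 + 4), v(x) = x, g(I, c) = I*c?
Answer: 416/17 ≈ 24.471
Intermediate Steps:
t(d, D) = -4 (t(d, D) = 4*(-1) = -4)
H = -416 (H = (-2670 - 61*(-37)) - 3 = (-2670 + 2257) - 3 = -413 - 3 = -416)
H/(v(-13) + t(8, -17)) = -416/(-13 - 4) = -416/(-17) = -416*(-1/17) = 416/17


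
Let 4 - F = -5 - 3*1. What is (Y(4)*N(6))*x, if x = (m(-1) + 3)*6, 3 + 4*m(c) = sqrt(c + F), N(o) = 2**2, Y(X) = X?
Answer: 216 + 24*sqrt(11) ≈ 295.60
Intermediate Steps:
F = 12 (F = 4 - (-5 - 3*1) = 4 - (-5 - 3) = 4 - 1*(-8) = 4 + 8 = 12)
N(o) = 4
m(c) = -3/4 + sqrt(12 + c)/4 (m(c) = -3/4 + sqrt(c + 12)/4 = -3/4 + sqrt(12 + c)/4)
x = 27/2 + 3*sqrt(11)/2 (x = ((-3/4 + sqrt(12 - 1)/4) + 3)*6 = ((-3/4 + sqrt(11)/4) + 3)*6 = (9/4 + sqrt(11)/4)*6 = 27/2 + 3*sqrt(11)/2 ≈ 18.475)
(Y(4)*N(6))*x = (4*4)*(27/2 + 3*sqrt(11)/2) = 16*(27/2 + 3*sqrt(11)/2) = 216 + 24*sqrt(11)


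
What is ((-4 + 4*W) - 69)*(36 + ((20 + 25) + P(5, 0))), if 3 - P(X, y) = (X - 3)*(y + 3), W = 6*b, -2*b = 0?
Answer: -5694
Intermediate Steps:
b = 0 (b = -1/2*0 = 0)
W = 0 (W = 6*0 = 0)
P(X, y) = 3 - (-3 + X)*(3 + y) (P(X, y) = 3 - (X - 3)*(y + 3) = 3 - (-3 + X)*(3 + y))
((-4 + 4*W) - 69)*(36 + ((20 + 25) + P(5, 0))) = ((-4 + 4*0) - 69)*(36 + ((20 + 25) + (12 - 3*5 + 3*0 - 1*5*0))) = ((-4 + 0) - 69)*(36 + (45 + (12 - 15 + 0 + 0))) = (-4 - 69)*(36 + (45 - 3)) = -73*(36 + 42) = -73*78 = -5694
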